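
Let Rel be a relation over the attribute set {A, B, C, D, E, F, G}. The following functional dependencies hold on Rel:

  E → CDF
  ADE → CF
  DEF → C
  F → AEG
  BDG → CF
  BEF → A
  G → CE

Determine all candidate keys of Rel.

Attribute B never appears on the right-hand side of any dependency, so B must belong to every candidate key.
{B}⁺ = {B}, which is not all of the schema, so we must add further attributes.
{B, E}⁺: E→CDF adds C, D, F; F→AEG adds A, G → {A, B, C, D, E, F, G}. Minimal: {E}⁺ = {A, C, D, E, F, G}; {B}⁺ = {B} — none reach the full schema.
{B, F}⁺: F→AEG adds A, E, G; G→CE adds C; E→CDF adds D → {A, B, C, D, E, F, G}. Minimal: {F}⁺ = {A, C, D, E, F, G}; {B}⁺ = {B} — none reach the full schema.
{B, G}⁺: G→CE adds C, E; E→CDF adds D, F; F→AEG adds A → {A, B, C, D, E, F, G}. Minimal: {G}⁺ = {A, C, D, E, F, G}; {B}⁺ = {B} — none reach the full schema.
Any other superkey contains one of these as a subset, so there are no further candidate keys.

{B, E}, {B, F}, {B, G}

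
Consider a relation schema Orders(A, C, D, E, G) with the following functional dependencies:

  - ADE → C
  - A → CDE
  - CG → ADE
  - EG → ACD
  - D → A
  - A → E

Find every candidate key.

Attribute G never appears on the right-hand side of any dependency, so G must belong to every candidate key.
{G}⁺ = {G}, which is not all of the schema, so we must add further attributes.
{A, G}⁺: A→CDE adds C, D, E → {A, C, D, E, G}. Minimal: {G}⁺ = {G}; {A}⁺ = {A, C, D, E} — none reach the full schema.
{C, G}⁺: CG→ADE adds A, D, E → {A, C, D, E, G}. Minimal: {G}⁺ = {G}; {C}⁺ = {C} — none reach the full schema.
{D, G}⁺: D→A adds A; A→E adds E; ADE→C adds C → {A, C, D, E, G}. Minimal: {G}⁺ = {G}; {D}⁺ = {A, C, D, E} — none reach the full schema.
{E, G}⁺: EG→ACD adds A, C, D → {A, C, D, E, G}. Minimal: {G}⁺ = {G}; {E}⁺ = {E} — none reach the full schema.

(A, G); (C, G); (D, G); (E, G)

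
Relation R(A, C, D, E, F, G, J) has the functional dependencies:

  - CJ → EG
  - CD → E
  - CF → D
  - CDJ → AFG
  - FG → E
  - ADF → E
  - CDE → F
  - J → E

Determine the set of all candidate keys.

Attributes C, J never appear on any right-hand side, so every candidate key must contain {C, J}.
{C, J}⁺ = {C, E, G, J}, which is not all of the schema, so we must add further attributes.
{C, D, J}⁺: CJ→EG adds E, G; CDJ→AFG adds A, F → {A, C, D, E, F, G, J}. Minimal: {D, J}⁺ = {D, E, J}; {C, J}⁺ = {C, E, G, J}; {C, D}⁺ = {C, D, E, F} — none reach the full schema.
{C, F, J}⁺: CJ→EG adds E, G; CF→D adds D; CDJ→AFG adds A → {A, C, D, E, F, G, J}. Minimal: {F, J}⁺ = {E, F, J}; {C, J}⁺ = {C, E, G, J}; {C, F}⁺ = {C, D, E, F} — none reach the full schema.
Any other superkey contains one of these as a subset, so there are no further candidate keys.

{C, D, J}, {C, F, J}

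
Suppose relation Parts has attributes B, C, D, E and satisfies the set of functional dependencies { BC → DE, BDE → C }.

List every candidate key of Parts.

Attribute B never appears on the right-hand side of any dependency, so B must belong to every candidate key.
{B}⁺ = {B}, which is not all of the schema, so we must add further attributes.
{B, C}⁺: BC→DE adds D, E → {B, C, D, E}. Minimal: {C}⁺ = {C}; {B}⁺ = {B} — none reach the full schema.
{B, D, E}⁺: BDE→C adds C → {B, C, D, E}. Minimal: {D, E}⁺ = {D, E}; {B, E}⁺ = {B, E}; {B, D}⁺ = {B, D} — none reach the full schema.
Any other superkey contains one of these as a subset, so there are no further candidate keys.

BC, BDE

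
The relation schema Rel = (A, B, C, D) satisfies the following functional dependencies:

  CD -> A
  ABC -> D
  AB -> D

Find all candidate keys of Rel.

{A, B, C}⁺: ABC→D adds D → {A, B, C, D}.
{B, C, D}⁺: CD→A adds A → {A, B, C, D}.

{A, B, C}; {B, C, D}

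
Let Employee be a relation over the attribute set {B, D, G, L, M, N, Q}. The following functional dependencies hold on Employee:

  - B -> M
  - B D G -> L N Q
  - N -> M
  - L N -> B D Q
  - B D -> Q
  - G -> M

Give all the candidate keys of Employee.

BDG; GLN

{B, D, G}⁺: B→M adds M; BDG→LNQ adds L, N, Q → {B, D, G, L, M, N, Q}. Minimal: {D, G}⁺ = {D, G, M}; {B, G}⁺ = {B, G, M}; {B, D}⁺ = {B, D, M, Q} — none reach the full schema.
{G, L, N}⁺: N→M adds M; LN→BDQ adds B, D, Q → {B, D, G, L, M, N, Q}. Minimal: {L, N}⁺ = {B, D, L, M, N, Q}; {G, N}⁺ = {G, M, N}; {G, L}⁺ = {G, L, M} — none reach the full schema.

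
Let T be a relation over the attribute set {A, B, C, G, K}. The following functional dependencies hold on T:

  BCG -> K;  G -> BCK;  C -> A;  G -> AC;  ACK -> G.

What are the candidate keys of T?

{G}, {C, K}

{G}⁺: G→BCK adds B, C, K; C→A adds A → {A, B, C, G, K}.
{C, K}⁺: C→A adds A; ACK→G adds G; G→BCK adds B → {A, B, C, G, K}. Minimal: {K}⁺ = {K}; {C}⁺ = {A, C} — none reach the full schema.
Any other superkey contains one of these as a subset, so there are no further candidate keys.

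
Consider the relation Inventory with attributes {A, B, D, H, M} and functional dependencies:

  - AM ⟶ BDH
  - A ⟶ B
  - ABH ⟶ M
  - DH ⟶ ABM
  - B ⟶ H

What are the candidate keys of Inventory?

{A}, {B, D}, {D, H}

{A}⁺: A→B adds B; B→H adds H; ABH→M adds M; AM→BDH adds D → {A, B, D, H, M}.
{B, D}⁺: B→H adds H; DH→ABM adds A, M → {A, B, D, H, M}. Minimal: {D}⁺ = {D}; {B}⁺ = {B, H} — none reach the full schema.
{D, H}⁺: DH→ABM adds A, B, M → {A, B, D, H, M}. Minimal: {H}⁺ = {H}; {D}⁺ = {D} — none reach the full schema.
Any other superkey contains one of these as a subset, so there are no further candidate keys.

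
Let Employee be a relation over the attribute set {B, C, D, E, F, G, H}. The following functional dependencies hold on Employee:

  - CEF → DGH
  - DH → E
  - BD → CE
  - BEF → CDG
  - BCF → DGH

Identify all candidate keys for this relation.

Attributes B, F never appear on any right-hand side, so every candidate key must contain {B, F}.
{B, F}⁺ = {B, F}, which is not all of the schema, so we must add further attributes.
{B, C, F}⁺: BCF→DGH adds D, G, H; DH→E adds E → {B, C, D, E, F, G, H}. Minimal: {C, F}⁺ = {C, F}; {B, F}⁺ = {B, F}; {B, C}⁺ = {B, C} — none reach the full schema.
{B, D, F}⁺: BD→CE adds C, E; BEF→CDG adds G; BCF→DGH adds H → {B, C, D, E, F, G, H}. Minimal: {D, F}⁺ = {D, F}; {B, F}⁺ = {B, F}; {B, D}⁺ = {B, C, D, E} — none reach the full schema.
{B, E, F}⁺: BEF→CDG adds C, D, G; BCF→DGH adds H → {B, C, D, E, F, G, H}. Minimal: {E, F}⁺ = {E, F}; {B, F}⁺ = {B, F}; {B, E}⁺ = {B, E} — none reach the full schema.
Any other superkey contains one of these as a subset, so there are no further candidate keys.

(B, C, F), (B, D, F), (B, E, F)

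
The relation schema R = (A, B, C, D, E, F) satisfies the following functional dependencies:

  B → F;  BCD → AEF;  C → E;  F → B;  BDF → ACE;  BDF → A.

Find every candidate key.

Attribute D never appears on the right-hand side of any dependency, so D must belong to every candidate key.
{D}⁺ = {D}, which is not all of the schema, so we must add further attributes.
{B, D}⁺: B→F adds F; BDF→ACE adds A, C, E → {A, B, C, D, E, F}. Minimal: {D}⁺ = {D}; {B}⁺ = {B, F} — none reach the full schema.
{D, F}⁺: F→B adds B; BDF→ACE adds A, C, E → {A, B, C, D, E, F}. Minimal: {F}⁺ = {B, F}; {D}⁺ = {D} — none reach the full schema.
Any other superkey contains one of these as a subset, so there are no further candidate keys.

{B, D}, {D, F}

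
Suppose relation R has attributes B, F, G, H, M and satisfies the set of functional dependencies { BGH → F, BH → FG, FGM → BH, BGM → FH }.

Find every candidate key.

Attribute M never appears on the right-hand side of any dependency, so M must belong to every candidate key.
{M}⁺ = {M}, which is not all of the schema, so we must add further attributes.
{B, G, M}⁺: BGM→FH adds F, H → {B, F, G, H, M}.
{B, H, M}⁺: BH→FG adds F, G → {B, F, G, H, M}.
{F, G, M}⁺: FGM→BH adds B, H → {B, F, G, H, M}.
Any other superkey contains one of these as a subset, so there are no further candidate keys.

{B, G, M}, {B, H, M}, {F, G, M}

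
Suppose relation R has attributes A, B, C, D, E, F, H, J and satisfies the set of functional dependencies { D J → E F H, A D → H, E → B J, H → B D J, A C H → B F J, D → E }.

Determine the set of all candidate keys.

{A, C, D}; {A, C, H}

Attributes A, C never appear on any right-hand side, so every candidate key must contain {A, C}.
{A, C}⁺ = {A, C}, which is not all of the schema, so we must add further attributes.
{A, C, D}⁺: AD→H adds H; H→BDJ adds B, J; ACH→BFJ adds F; D→E adds E → {A, B, C, D, E, F, H, J}.
{A, C, H}⁺: H→BDJ adds B, D, J; ACH→BFJ adds F; D→E adds E → {A, B, C, D, E, F, H, J}.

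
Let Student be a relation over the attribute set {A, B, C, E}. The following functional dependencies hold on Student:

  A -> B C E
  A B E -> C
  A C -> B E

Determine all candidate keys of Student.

{A}⁺: A→BCE adds B, C, E → {A, B, C, E}.
No other minimal superkey exists.

{A}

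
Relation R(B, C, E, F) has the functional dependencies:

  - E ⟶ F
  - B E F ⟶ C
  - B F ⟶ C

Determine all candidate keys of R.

Attributes B, E never appear on any right-hand side, so every candidate key must contain {B, E}.
{B, E}⁺ = {B, C, E, F}, which is all of the schema, so {B, E} is the only candidate key.

BE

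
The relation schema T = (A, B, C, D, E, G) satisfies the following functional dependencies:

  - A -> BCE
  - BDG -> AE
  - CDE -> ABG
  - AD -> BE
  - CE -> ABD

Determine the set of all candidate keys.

{A}, {C, E}, {B, D, G}

{A}⁺: A→BCE adds B, C, E; CE→ABD adds D; CDE→ABG adds G → {A, B, C, D, E, G}.
{C, E}⁺: CE→ABD adds A, B, D; CDE→ABG adds G → {A, B, C, D, E, G}. Minimal: {E}⁺ = {E}; {C}⁺ = {C} — none reach the full schema.
{B, D, G}⁺: BDG→AE adds A, E; A→BCE adds C → {A, B, C, D, E, G}. Minimal: {D, G}⁺ = {D, G}; {B, G}⁺ = {B, G}; {B, D}⁺ = {B, D} — none reach the full schema.
Any other superkey contains one of these as a subset, so there are no further candidate keys.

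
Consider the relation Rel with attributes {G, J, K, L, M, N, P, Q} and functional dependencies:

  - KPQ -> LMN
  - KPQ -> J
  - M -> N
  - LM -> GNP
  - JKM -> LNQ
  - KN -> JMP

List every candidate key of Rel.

{K, M}, {K, N}, {K, P, Q}

Attribute K never appears on the right-hand side of any dependency, so K must belong to every candidate key.
{K}⁺ = {K}, which is not all of the schema, so we must add further attributes.
{K, M}⁺: M→N adds N; KN→JMP adds J, P; JKM→LNQ adds L, Q; LM→GNP adds G → {G, J, K, L, M, N, P, Q}.
{K, N}⁺: KN→JMP adds J, M, P; JKM→LNQ adds L, Q; LM→GNP adds G → {G, J, K, L, M, N, P, Q}.
{K, P, Q}⁺: KPQ→LMN adds L, M, N; KPQ→J adds J; LM→GNP adds G → {G, J, K, L, M, N, P, Q}.
Any other superkey contains one of these as a subset, so there are no further candidate keys.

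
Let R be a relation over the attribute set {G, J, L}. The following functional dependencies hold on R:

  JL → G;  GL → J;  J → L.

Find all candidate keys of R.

J, GL

{J}⁺: J→L adds L; JL→G adds G → {G, J, L}.
{G, L}⁺: GL→J adds J → {G, J, L}. Minimal: {L}⁺ = {L}; {G}⁺ = {G} — none reach the full schema.
Any other superkey contains one of these as a subset, so there are no further candidate keys.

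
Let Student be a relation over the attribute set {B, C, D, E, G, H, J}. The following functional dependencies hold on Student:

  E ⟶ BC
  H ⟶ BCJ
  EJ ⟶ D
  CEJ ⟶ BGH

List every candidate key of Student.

{E, H}; {E, J}

Attribute E never appears on the right-hand side of any dependency, so E must belong to every candidate key.
{E}⁺ = {B, C, E}, which is not all of the schema, so we must add further attributes.
{E, H}⁺: E→BC adds B, C; H→BCJ adds J; EJ→D adds D; CEJ→BGH adds G → {B, C, D, E, G, H, J}. Minimal: {H}⁺ = {B, C, H, J}; {E}⁺ = {B, C, E} — none reach the full schema.
{E, J}⁺: E→BC adds B, C; EJ→D adds D; CEJ→BGH adds G, H → {B, C, D, E, G, H, J}. Minimal: {J}⁺ = {J}; {E}⁺ = {B, C, E} — none reach the full schema.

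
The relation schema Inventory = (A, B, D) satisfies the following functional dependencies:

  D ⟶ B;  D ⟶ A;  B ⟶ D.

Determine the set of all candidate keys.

{B}⁺: B→D adds D; D→A adds A → {A, B, D}.
{D}⁺: D→B adds B; D→A adds A → {A, B, D}.
Any other superkey contains one of these as a subset, so there are no further candidate keys.

(B); (D)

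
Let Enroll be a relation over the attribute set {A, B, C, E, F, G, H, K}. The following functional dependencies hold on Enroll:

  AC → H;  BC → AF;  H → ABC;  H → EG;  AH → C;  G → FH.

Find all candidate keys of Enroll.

Attribute K never appears on the right-hand side of any dependency, so K must belong to every candidate key.
{K}⁺ = {K}, which is not all of the schema, so we must add further attributes.
{G, K}⁺: G→FH adds F, H; H→ABC adds A, B, C; H→EG adds E → {A, B, C, E, F, G, H, K}. Minimal: {K}⁺ = {K}; {G}⁺ = {A, B, C, E, F, G, H} — none reach the full schema.
{H, K}⁺: H→ABC adds A, B, C; H→EG adds E, G; G→FH adds F → {A, B, C, E, F, G, H, K}. Minimal: {K}⁺ = {K}; {H}⁺ = {A, B, C, E, F, G, H} — none reach the full schema.
{A, C, K}⁺: AC→H adds H; H→ABC adds B; H→EG adds E, G; G→FH adds F → {A, B, C, E, F, G, H, K}. Minimal: {C, K}⁺ = {C, K}; {A, K}⁺ = {A, K}; {A, C}⁺ = {A, B, C, E, F, G, H} — none reach the full schema.
{B, C, K}⁺: BC→AF adds A, F; AC→H adds H; H→EG adds E, G → {A, B, C, E, F, G, H, K}. Minimal: {C, K}⁺ = {C, K}; {B, K}⁺ = {B, K}; {B, C}⁺ = {A, B, C, E, F, G, H} — none reach the full schema.
Any other superkey contains one of these as a subset, so there are no further candidate keys.

{G, K}, {H, K}, {A, C, K}, {B, C, K}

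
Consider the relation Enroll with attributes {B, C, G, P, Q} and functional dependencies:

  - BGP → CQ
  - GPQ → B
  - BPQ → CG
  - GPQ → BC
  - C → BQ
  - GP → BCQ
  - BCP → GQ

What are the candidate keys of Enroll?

Attribute P never appears on the right-hand side of any dependency, so P must belong to every candidate key.
{P}⁺ = {P}, which is not all of the schema, so we must add further attributes.
{C, P}⁺: C→BQ adds B, Q; BCP→GQ adds G → {B, C, G, P, Q}.
{G, P}⁺: GP→BCQ adds B, C, Q → {B, C, G, P, Q}.
{B, P, Q}⁺: BPQ→CG adds C, G → {B, C, G, P, Q}.

{C, P}, {G, P}, {B, P, Q}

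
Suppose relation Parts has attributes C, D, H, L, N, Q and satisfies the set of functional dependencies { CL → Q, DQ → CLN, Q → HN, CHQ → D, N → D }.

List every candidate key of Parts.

{Q}⁺: Q→HN adds H, N; N→D adds D; DQ→CLN adds C, L → {C, D, H, L, N, Q}.
{C, L}⁺: CL→Q adds Q; Q→HN adds H, N; CHQ→D adds D → {C, D, H, L, N, Q}. Minimal: {L}⁺ = {L}; {C}⁺ = {C} — none reach the full schema.
Any other superkey contains one of these as a subset, so there are no further candidate keys.

(Q), (C, L)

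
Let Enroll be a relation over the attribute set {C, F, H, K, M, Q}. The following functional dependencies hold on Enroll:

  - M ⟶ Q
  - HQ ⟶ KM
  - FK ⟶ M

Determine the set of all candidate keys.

Attributes C, F, H never appear on any right-hand side, so every candidate key must contain {C, F, H}.
{C, F, H}⁺ = {C, F, H}, which is not all of the schema, so we must add further attributes.
{C, F, H, K}⁺: FK→M adds M; M→Q adds Q → {C, F, H, K, M, Q}. Minimal: {F, H, K}⁺ = {F, H, K, M, Q}; {C, H, K}⁺ = {C, H, K}; {C, F, K}⁺ = {C, F, K, M, Q}; … — none reach the full schema.
{C, F, H, M}⁺: M→Q adds Q; HQ→KM adds K → {C, F, H, K, M, Q}. Minimal: {F, H, M}⁺ = {F, H, K, M, Q}; {C, H, M}⁺ = {C, H, K, M, Q}; {C, F, M}⁺ = {C, F, M, Q}; … — none reach the full schema.
{C, F, H, Q}⁺: HQ→KM adds K, M → {C, F, H, K, M, Q}. Minimal: {F, H, Q}⁺ = {F, H, K, M, Q}; {C, H, Q}⁺ = {C, H, K, M, Q}; {C, F, Q}⁺ = {C, F, Q}; … — none reach the full schema.

{C, F, H, K}, {C, F, H, M}, {C, F, H, Q}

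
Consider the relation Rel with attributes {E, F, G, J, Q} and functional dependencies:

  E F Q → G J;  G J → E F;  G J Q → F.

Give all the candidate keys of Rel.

{E, F, Q}⁺: EFQ→GJ adds G, J → {E, F, G, J, Q}.
{G, J, Q}⁺: GJ→EF adds E, F → {E, F, G, J, Q}.
Any other superkey contains one of these as a subset, so there are no further candidate keys.

{E, F, Q}, {G, J, Q}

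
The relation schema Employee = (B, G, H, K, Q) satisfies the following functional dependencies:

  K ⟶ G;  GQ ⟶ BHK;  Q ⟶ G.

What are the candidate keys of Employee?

{Q}⁺: Q→G adds G; GQ→BHK adds B, H, K → {B, G, H, K, Q}.
No other minimal superkey exists.

Q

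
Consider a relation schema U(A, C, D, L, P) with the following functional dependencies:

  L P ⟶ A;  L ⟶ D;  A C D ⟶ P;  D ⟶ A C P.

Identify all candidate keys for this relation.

{L}

Attribute L never appears on the right-hand side of any dependency, so L must belong to every candidate key.
{L}⁺ = {A, C, D, L, P}, which is all of the schema, so {L} is the only candidate key.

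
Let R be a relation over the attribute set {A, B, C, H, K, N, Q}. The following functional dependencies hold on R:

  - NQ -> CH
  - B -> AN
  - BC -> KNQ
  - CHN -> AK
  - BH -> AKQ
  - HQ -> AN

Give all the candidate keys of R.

Attribute B never appears on the right-hand side of any dependency, so B must belong to every candidate key.
{B}⁺ = {A, B, N}, which is not all of the schema, so we must add further attributes.
{B, C}⁺: B→AN adds A, N; BC→KNQ adds K, Q; NQ→CH adds H → {A, B, C, H, K, N, Q}. Minimal: {C}⁺ = {C}; {B}⁺ = {A, B, N} — none reach the full schema.
{B, H}⁺: B→AN adds A, N; BH→AKQ adds K, Q; NQ→CH adds C → {A, B, C, H, K, N, Q}. Minimal: {H}⁺ = {H}; {B}⁺ = {A, B, N} — none reach the full schema.
{B, Q}⁺: B→AN adds A, N; NQ→CH adds C, H; BC→KNQ adds K → {A, B, C, H, K, N, Q}. Minimal: {Q}⁺ = {Q}; {B}⁺ = {A, B, N} — none reach the full schema.
Any other superkey contains one of these as a subset, so there are no further candidate keys.

BC, BH, BQ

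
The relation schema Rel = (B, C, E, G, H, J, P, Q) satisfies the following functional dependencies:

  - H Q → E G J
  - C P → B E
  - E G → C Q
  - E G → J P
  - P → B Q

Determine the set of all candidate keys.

Attribute H never appears on the right-hand side of any dependency, so H must belong to every candidate key.
{H}⁺ = {H}, which is not all of the schema, so we must add further attributes.
{H, P}⁺: P→BQ adds B, Q; HQ→EGJ adds E, G, J; EG→CQ adds C → {B, C, E, G, H, J, P, Q}.
{H, Q}⁺: HQ→EGJ adds E, G, J; EG→CQ adds C; EG→JP adds P; P→BQ adds B → {B, C, E, G, H, J, P, Q}.
{E, G, H}⁺: EG→CQ adds C, Q; EG→JP adds J, P; P→BQ adds B → {B, C, E, G, H, J, P, Q}.
Any other superkey contains one of these as a subset, so there are no further candidate keys.

(H, P); (H, Q); (E, G, H)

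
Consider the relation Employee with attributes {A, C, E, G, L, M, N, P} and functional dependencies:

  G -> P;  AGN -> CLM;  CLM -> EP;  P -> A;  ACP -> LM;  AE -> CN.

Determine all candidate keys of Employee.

Attribute G never appears on the right-hand side of any dependency, so G must belong to every candidate key.
{G}⁺ = {A, G, P}, which is not all of the schema, so we must add further attributes.
{C, G}⁺: G→P adds P; P→A adds A; ACP→LM adds L, M; CLM→EP adds E; AE→CN adds N → {A, C, E, G, L, M, N, P}.
{E, G}⁺: G→P adds P; P→A adds A; AE→CN adds C, N; AGN→CLM adds L, M → {A, C, E, G, L, M, N, P}.
{G, N}⁺: G→P adds P; P→A adds A; AGN→CLM adds C, L, M; CLM→EP adds E → {A, C, E, G, L, M, N, P}.

{C, G}, {E, G}, {G, N}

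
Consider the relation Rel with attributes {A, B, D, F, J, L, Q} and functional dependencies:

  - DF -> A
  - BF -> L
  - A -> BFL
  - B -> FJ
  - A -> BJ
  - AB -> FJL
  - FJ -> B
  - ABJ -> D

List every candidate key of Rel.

Attribute Q never appears on the right-hand side of any dependency, so Q must belong to every candidate key.
{Q}⁺ = {Q}, which is not all of the schema, so we must add further attributes.
{A, Q}⁺: A→BFL adds B, F, L; B→FJ adds J; ABJ→D adds D → {A, B, D, F, J, L, Q}. Minimal: {Q}⁺ = {Q}; {A}⁺ = {A, B, D, F, J, L} — none reach the full schema.
{B, D, Q}⁺: B→FJ adds F, J; DF→A adds A; BF→L adds L → {A, B, D, F, J, L, Q}. Minimal: {D, Q}⁺ = {D, Q}; {B, Q}⁺ = {B, F, J, L, Q}; {B, D}⁺ = {A, B, D, F, J, L} — none reach the full schema.
{D, F, Q}⁺: DF→A adds A; A→BFL adds B, L; B→FJ adds J → {A, B, D, F, J, L, Q}. Minimal: {F, Q}⁺ = {F, Q}; {D, Q}⁺ = {D, Q}; {D, F}⁺ = {A, B, D, F, J, L} — none reach the full schema.

{A, Q}; {B, D, Q}; {D, F, Q}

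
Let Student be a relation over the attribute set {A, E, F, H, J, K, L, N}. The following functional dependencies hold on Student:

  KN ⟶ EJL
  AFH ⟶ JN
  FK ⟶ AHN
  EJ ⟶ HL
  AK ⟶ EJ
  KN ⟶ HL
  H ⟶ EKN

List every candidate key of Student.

Attribute F never appears on the right-hand side of any dependency, so F must belong to every candidate key.
{F}⁺ = {F}, which is not all of the schema, so we must add further attributes.
{F, H}⁺: H→EKN adds E, K, N; KN→EJL adds J, L; FK→AHN adds A → {A, E, F, H, J, K, L, N}.
{F, K}⁺: FK→AHN adds A, H, N; AK→EJ adds E, J; KN→HL adds L → {A, E, F, H, J, K, L, N}.
{E, F, J}⁺: EJ→HL adds H, L; H→EKN adds K, N; FK→AHN adds A → {A, E, F, H, J, K, L, N}.

(F, H), (F, K), (E, F, J)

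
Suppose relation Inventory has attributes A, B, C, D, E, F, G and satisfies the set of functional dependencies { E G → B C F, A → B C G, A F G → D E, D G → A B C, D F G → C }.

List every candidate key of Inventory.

{A, E}⁺: A→BCG adds B, C, G; EG→BCF adds F; AFG→DE adds D → {A, B, C, D, E, F, G}. Minimal: {E}⁺ = {E}; {A}⁺ = {A, B, C, G} — none reach the full schema.
{A, F}⁺: A→BCG adds B, C, G; AFG→DE adds D, E → {A, B, C, D, E, F, G}. Minimal: {F}⁺ = {F}; {A}⁺ = {A, B, C, G} — none reach the full schema.
{D, E, G}⁺: EG→BCF adds B, C, F; DG→ABC adds A → {A, B, C, D, E, F, G}. Minimal: {E, G}⁺ = {B, C, E, F, G}; {D, G}⁺ = {A, B, C, D, G}; {D, E}⁺ = {D, E} — none reach the full schema.
{D, F, G}⁺: DG→ABC adds A, B, C; AFG→DE adds E → {A, B, C, D, E, F, G}. Minimal: {F, G}⁺ = {F, G}; {D, G}⁺ = {A, B, C, D, G}; {D, F}⁺ = {D, F} — none reach the full schema.
Any other superkey contains one of these as a subset, so there are no further candidate keys.

AE, AF, DEG, DFG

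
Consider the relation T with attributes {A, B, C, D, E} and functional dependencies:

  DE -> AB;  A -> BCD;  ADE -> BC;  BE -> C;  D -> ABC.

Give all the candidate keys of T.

{A, E}⁺: A→BCD adds B, C, D → {A, B, C, D, E}.
{D, E}⁺: DE→AB adds A, B; A→BCD adds C → {A, B, C, D, E}.
Any other superkey contains one of these as a subset, so there are no further candidate keys.

(A, E); (D, E)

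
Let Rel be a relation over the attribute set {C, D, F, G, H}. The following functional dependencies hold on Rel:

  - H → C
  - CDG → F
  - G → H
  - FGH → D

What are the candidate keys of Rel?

{D, G}, {F, G}

Attribute G never appears on the right-hand side of any dependency, so G must belong to every candidate key.
{G}⁺ = {C, G, H}, which is not all of the schema, so we must add further attributes.
{D, G}⁺: G→H adds H; H→C adds C; CDG→F adds F → {C, D, F, G, H}.
{F, G}⁺: G→H adds H; FGH→D adds D; H→C adds C → {C, D, F, G, H}.
Any other superkey contains one of these as a subset, so there are no further candidate keys.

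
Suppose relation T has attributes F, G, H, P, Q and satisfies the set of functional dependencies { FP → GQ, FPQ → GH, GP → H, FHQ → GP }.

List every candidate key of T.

(F, P), (F, H, Q)

Attribute F never appears on the right-hand side of any dependency, so F must belong to every candidate key.
{F}⁺ = {F}, which is not all of the schema, so we must add further attributes.
{F, P}⁺: FP→GQ adds G, Q; FPQ→GH adds H → {F, G, H, P, Q}. Minimal: {P}⁺ = {P}; {F}⁺ = {F} — none reach the full schema.
{F, H, Q}⁺: FHQ→GP adds G, P → {F, G, H, P, Q}. Minimal: {H, Q}⁺ = {H, Q}; {F, Q}⁺ = {F, Q}; {F, H}⁺ = {F, H} — none reach the full schema.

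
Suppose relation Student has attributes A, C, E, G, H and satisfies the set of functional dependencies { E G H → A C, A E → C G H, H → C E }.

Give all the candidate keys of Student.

{A, E}⁺: AE→CGH adds C, G, H → {A, C, E, G, H}. Minimal: {E}⁺ = {E}; {A}⁺ = {A} — none reach the full schema.
{A, H}⁺: H→CE adds C, E; AE→CGH adds G → {A, C, E, G, H}. Minimal: {H}⁺ = {C, E, H}; {A}⁺ = {A} — none reach the full schema.
{G, H}⁺: H→CE adds C, E; EGH→AC adds A → {A, C, E, G, H}. Minimal: {H}⁺ = {C, E, H}; {G}⁺ = {G} — none reach the full schema.
Any other superkey contains one of these as a subset, so there are no further candidate keys.

{A, E}, {A, H}, {G, H}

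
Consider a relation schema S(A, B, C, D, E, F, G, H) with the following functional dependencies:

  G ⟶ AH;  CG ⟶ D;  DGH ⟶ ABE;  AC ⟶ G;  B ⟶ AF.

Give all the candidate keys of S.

Attribute C never appears on the right-hand side of any dependency, so C must belong to every candidate key.
{C}⁺ = {C}, which is not all of the schema, so we must add further attributes.
{A, C}⁺: AC→G adds G; G→AH adds H; CG→D adds D; DGH→ABE adds B, E; B→AF adds F → {A, B, C, D, E, F, G, H}. Minimal: {C}⁺ = {C}; {A}⁺ = {A} — none reach the full schema.
{B, C}⁺: B→AF adds A, F; AC→G adds G; G→AH adds H; CG→D adds D; DGH→ABE adds E → {A, B, C, D, E, F, G, H}. Minimal: {C}⁺ = {C}; {B}⁺ = {A, B, F} — none reach the full schema.
{C, G}⁺: G→AH adds A, H; CG→D adds D; DGH→ABE adds B, E; B→AF adds F → {A, B, C, D, E, F, G, H}. Minimal: {G}⁺ = {A, G, H}; {C}⁺ = {C} — none reach the full schema.

{A, C}, {B, C}, {C, G}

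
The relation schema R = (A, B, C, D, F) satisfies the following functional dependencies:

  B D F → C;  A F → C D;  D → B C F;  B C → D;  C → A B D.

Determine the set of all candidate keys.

{C}; {D}; {A, F}

{C}⁺: C→ABD adds A, B, D; D→BCF adds F → {A, B, C, D, F}.
{D}⁺: D→BCF adds B, C, F; C→ABD adds A → {A, B, C, D, F}.
{A, F}⁺: AF→CD adds C, D; D→BCF adds B → {A, B, C, D, F}. Minimal: {F}⁺ = {F}; {A}⁺ = {A} — none reach the full schema.
Any other superkey contains one of these as a subset, so there are no further candidate keys.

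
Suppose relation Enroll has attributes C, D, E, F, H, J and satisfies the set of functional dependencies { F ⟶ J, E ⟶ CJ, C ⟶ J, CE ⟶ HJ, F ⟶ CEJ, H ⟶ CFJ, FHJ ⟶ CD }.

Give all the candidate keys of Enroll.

(E), (F), (H)

{E}⁺: E→CJ adds C, J; CE→HJ adds H; H→CFJ adds F; FHJ→CD adds D → {C, D, E, F, H, J}.
{F}⁺: F→J adds J; F→CEJ adds C, E; CE→HJ adds H; FHJ→CD adds D → {C, D, E, F, H, J}.
{H}⁺: H→CFJ adds C, F, J; FHJ→CD adds D; F→CEJ adds E → {C, D, E, F, H, J}.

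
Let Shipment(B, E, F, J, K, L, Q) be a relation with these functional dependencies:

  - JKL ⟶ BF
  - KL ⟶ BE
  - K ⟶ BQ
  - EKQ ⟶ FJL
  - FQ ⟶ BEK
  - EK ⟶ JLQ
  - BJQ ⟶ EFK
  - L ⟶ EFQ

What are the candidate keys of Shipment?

{L}⁺: L→EFQ adds E, F, Q; FQ→BEK adds B, K; EK→JLQ adds J → {B, E, F, J, K, L, Q}.
{E, K}⁺: K→BQ adds B, Q; EKQ→FJL adds F, J, L → {B, E, F, J, K, L, Q}. Minimal: {K}⁺ = {B, K, Q}; {E}⁺ = {E} — none reach the full schema.
{F, K}⁺: K→BQ adds B, Q; FQ→BEK adds E; EK→JLQ adds J, L → {B, E, F, J, K, L, Q}. Minimal: {K}⁺ = {B, K, Q}; {F}⁺ = {F} — none reach the full schema.
{F, Q}⁺: FQ→BEK adds B, E, K; EK→JLQ adds J, L → {B, E, F, J, K, L, Q}. Minimal: {Q}⁺ = {Q}; {F}⁺ = {F} — none reach the full schema.
{J, K}⁺: K→BQ adds B, Q; BJQ→EFK adds E, F; EKQ→FJL adds L → {B, E, F, J, K, L, Q}. Minimal: {K}⁺ = {B, K, Q}; {J}⁺ = {J} — none reach the full schema.
{B, J, Q}⁺: BJQ→EFK adds E, F, K; EKQ→FJL adds L → {B, E, F, J, K, L, Q}. Minimal: {J, Q}⁺ = {J, Q}; {B, Q}⁺ = {B, Q}; {B, J}⁺ = {B, J} — none reach the full schema.

L, EK, FK, FQ, JK, BJQ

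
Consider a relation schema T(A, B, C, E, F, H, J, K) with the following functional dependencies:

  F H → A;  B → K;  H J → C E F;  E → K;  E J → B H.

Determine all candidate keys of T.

Attribute J never appears on the right-hand side of any dependency, so J must belong to every candidate key.
{J}⁺ = {J}, which is not all of the schema, so we must add further attributes.
{E, J}⁺: E→K adds K; EJ→BH adds B, H; HJ→CEF adds C, F; FH→A adds A → {A, B, C, E, F, H, J, K}. Minimal: {J}⁺ = {J}; {E}⁺ = {E, K} — none reach the full schema.
{H, J}⁺: HJ→CEF adds C, E, F; E→K adds K; EJ→BH adds B; FH→A adds A → {A, B, C, E, F, H, J, K}. Minimal: {J}⁺ = {J}; {H}⁺ = {H} — none reach the full schema.
Any other superkey contains one of these as a subset, so there are no further candidate keys.

(E, J), (H, J)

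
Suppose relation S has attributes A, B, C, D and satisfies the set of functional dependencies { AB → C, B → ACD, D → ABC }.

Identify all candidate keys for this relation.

{B}, {D}

{B}⁺: B→ACD adds A, C, D → {A, B, C, D}.
{D}⁺: D→ABC adds A, B, C → {A, B, C, D}.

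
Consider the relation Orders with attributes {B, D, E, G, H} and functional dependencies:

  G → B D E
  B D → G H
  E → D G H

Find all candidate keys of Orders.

{E}⁺: E→DGH adds D, G, H; G→BDE adds B → {B, D, E, G, H}.
{G}⁺: G→BDE adds B, D, E; BD→GH adds H → {B, D, E, G, H}.
{B, D}⁺: BD→GH adds G, H; G→BDE adds E → {B, D, E, G, H}.
Any other superkey contains one of these as a subset, so there are no further candidate keys.

(E), (G), (B, D)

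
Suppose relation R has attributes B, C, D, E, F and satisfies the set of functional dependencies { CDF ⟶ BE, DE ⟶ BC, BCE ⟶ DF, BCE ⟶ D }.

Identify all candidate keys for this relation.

{D, E}⁺: DE→BC adds B, C; BCE→DF adds F → {B, C, D, E, F}. Minimal: {E}⁺ = {E}; {D}⁺ = {D} — none reach the full schema.
{B, C, E}⁺: BCE→DF adds D, F → {B, C, D, E, F}. Minimal: {C, E}⁺ = {C, E}; {B, E}⁺ = {B, E}; {B, C}⁺ = {B, C} — none reach the full schema.
{C, D, F}⁺: CDF→BE adds B, E → {B, C, D, E, F}. Minimal: {D, F}⁺ = {D, F}; {C, F}⁺ = {C, F}; {C, D}⁺ = {C, D} — none reach the full schema.

{D, E}, {B, C, E}, {C, D, F}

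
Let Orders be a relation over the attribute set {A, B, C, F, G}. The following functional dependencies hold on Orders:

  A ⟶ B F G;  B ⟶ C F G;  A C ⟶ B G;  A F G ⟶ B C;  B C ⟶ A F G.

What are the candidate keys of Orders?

{A}, {B}

{A}⁺: A→BFG adds B, F, G; B→CFG adds C → {A, B, C, F, G}.
{B}⁺: B→CFG adds C, F, G; BC→AFG adds A → {A, B, C, F, G}.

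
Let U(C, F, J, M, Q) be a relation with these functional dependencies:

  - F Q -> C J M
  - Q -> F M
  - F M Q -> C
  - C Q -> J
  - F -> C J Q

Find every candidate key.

F, Q

{F}⁺: F→CJQ adds C, J, Q; FQ→CJM adds M → {C, F, J, M, Q}.
{Q}⁺: Q→FM adds F, M; FMQ→C adds C; CQ→J adds J → {C, F, J, M, Q}.
Any other superkey contains one of these as a subset, so there are no further candidate keys.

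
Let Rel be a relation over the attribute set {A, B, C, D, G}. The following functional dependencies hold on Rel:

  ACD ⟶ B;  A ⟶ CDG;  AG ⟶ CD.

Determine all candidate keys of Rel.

Attribute A never appears on the right-hand side of any dependency, so A must belong to every candidate key.
{A}⁺ = {A, B, C, D, G}, which is all of the schema, so {A} is the only candidate key.

{A}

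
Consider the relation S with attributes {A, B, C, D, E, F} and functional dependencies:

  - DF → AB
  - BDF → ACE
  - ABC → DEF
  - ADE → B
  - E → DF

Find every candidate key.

{E}⁺: E→DF adds D, F; DF→AB adds A, B; BDF→ACE adds C → {A, B, C, D, E, F}.
{D, F}⁺: DF→AB adds A, B; BDF→ACE adds C, E → {A, B, C, D, E, F}. Minimal: {F}⁺ = {F}; {D}⁺ = {D} — none reach the full schema.
{A, B, C}⁺: ABC→DEF adds D, E, F → {A, B, C, D, E, F}. Minimal: {B, C}⁺ = {B, C}; {A, C}⁺ = {A, C}; {A, B}⁺ = {A, B} — none reach the full schema.

(E); (D, F); (A, B, C)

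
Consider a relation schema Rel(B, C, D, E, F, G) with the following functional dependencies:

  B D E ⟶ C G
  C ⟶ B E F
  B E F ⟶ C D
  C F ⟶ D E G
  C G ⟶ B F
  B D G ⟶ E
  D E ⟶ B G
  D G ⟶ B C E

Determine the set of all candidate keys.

(C), (D, E), (D, G), (B, E, F)

{C}⁺: C→BEF adds B, E, F; BEF→CD adds D; CF→DEG adds G → {B, C, D, E, F, G}.
{D, E}⁺: DE→BG adds B, G; DG→BCE adds C; C→BEF adds F → {B, C, D, E, F, G}. Minimal: {E}⁺ = {E}; {D}⁺ = {D} — none reach the full schema.
{D, G}⁺: DG→BCE adds B, C, E; C→BEF adds F → {B, C, D, E, F, G}. Minimal: {G}⁺ = {G}; {D}⁺ = {D} — none reach the full schema.
{B, E, F}⁺: BEF→CD adds C, D; CF→DEG adds G → {B, C, D, E, F, G}. Minimal: {E, F}⁺ = {E, F}; {B, F}⁺ = {B, F}; {B, E}⁺ = {B, E} — none reach the full schema.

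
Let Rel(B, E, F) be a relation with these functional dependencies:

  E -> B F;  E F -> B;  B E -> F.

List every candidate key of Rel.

{E}

Attribute E never appears on the right-hand side of any dependency, so E must belong to every candidate key.
{E}⁺ = {B, E, F}, which is all of the schema, so {E} is the only candidate key.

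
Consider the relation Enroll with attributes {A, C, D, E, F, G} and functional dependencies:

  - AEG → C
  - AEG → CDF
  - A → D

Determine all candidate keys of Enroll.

{A, E, G}

Attributes A, E, G never appear on any right-hand side, so every candidate key must contain {A, E, G}.
{A, E, G}⁺ = {A, C, D, E, F, G}, which is all of the schema, so {A, E, G} is the only candidate key.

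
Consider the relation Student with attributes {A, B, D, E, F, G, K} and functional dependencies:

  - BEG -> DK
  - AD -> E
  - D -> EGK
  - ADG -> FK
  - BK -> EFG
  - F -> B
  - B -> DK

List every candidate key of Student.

{A, B}⁺: B→DK adds D, K; AD→E adds E; D→EGK adds G; ADG→FK adds F → {A, B, D, E, F, G, K}. Minimal: {B}⁺ = {B, D, E, F, G, K}; {A}⁺ = {A} — none reach the full schema.
{A, D}⁺: AD→E adds E; D→EGK adds G, K; ADG→FK adds F; F→B adds B → {A, B, D, E, F, G, K}. Minimal: {D}⁺ = {D, E, G, K}; {A}⁺ = {A} — none reach the full schema.
{A, F}⁺: F→B adds B; B→DK adds D, K; AD→E adds E; D→EGK adds G → {A, B, D, E, F, G, K}. Minimal: {F}⁺ = {B, D, E, F, G, K}; {A}⁺ = {A} — none reach the full schema.

{A, B}; {A, D}; {A, F}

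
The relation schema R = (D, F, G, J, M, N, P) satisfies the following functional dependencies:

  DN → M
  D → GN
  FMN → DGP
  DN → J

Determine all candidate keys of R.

Attribute F never appears on the right-hand side of any dependency, so F must belong to every candidate key.
{F}⁺ = {F}, which is not all of the schema, so we must add further attributes.
{D, F}⁺: D→GN adds G, N; DN→J adds J; DN→M adds M; FMN→DGP adds P → {D, F, G, J, M, N, P}. Minimal: {F}⁺ = {F}; {D}⁺ = {D, G, J, M, N} — none reach the full schema.
{F, M, N}⁺: FMN→DGP adds D, G, P; DN→J adds J → {D, F, G, J, M, N, P}. Minimal: {M, N}⁺ = {M, N}; {F, N}⁺ = {F, N}; {F, M}⁺ = {F, M} — none reach the full schema.
Any other superkey contains one of these as a subset, so there are no further candidate keys.

(D, F); (F, M, N)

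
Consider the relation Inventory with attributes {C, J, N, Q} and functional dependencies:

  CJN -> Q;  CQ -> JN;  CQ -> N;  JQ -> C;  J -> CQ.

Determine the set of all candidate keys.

{J}; {C, Q}

{J}⁺: J→CQ adds C, Q; CQ→JN adds N → {C, J, N, Q}.
{C, Q}⁺: CQ→JN adds J, N → {C, J, N, Q}.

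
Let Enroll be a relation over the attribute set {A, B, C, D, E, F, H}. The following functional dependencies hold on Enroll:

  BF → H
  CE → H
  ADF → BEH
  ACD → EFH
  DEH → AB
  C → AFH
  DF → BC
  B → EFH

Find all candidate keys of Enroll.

Attribute D never appears on the right-hand side of any dependency, so D must belong to every candidate key.
{D}⁺ = {D}, which is not all of the schema, so we must add further attributes.
{B, D}⁺: B→EFH adds E, F, H; DEH→AB adds A; DF→BC adds C → {A, B, C, D, E, F, H}. Minimal: {D}⁺ = {D}; {B}⁺ = {B, E, F, H} — none reach the full schema.
{C, D}⁺: C→AFH adds A, F, H; DF→BC adds B; B→EFH adds E → {A, B, C, D, E, F, H}. Minimal: {D}⁺ = {D}; {C}⁺ = {A, C, F, H} — none reach the full schema.
{D, F}⁺: DF→BC adds B, C; B→EFH adds E, H; DEH→AB adds A → {A, B, C, D, E, F, H}. Minimal: {F}⁺ = {F}; {D}⁺ = {D} — none reach the full schema.
{D, E, H}⁺: DEH→AB adds A, B; B→EFH adds F; DF→BC adds C → {A, B, C, D, E, F, H}. Minimal: {E, H}⁺ = {E, H}; {D, H}⁺ = {D, H}; {D, E}⁺ = {D, E} — none reach the full schema.

BD, CD, DF, DEH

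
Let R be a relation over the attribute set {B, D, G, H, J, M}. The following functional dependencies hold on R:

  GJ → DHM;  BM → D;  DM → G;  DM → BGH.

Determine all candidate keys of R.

(G, J); (B, J, M); (D, J, M)

Attribute J never appears on the right-hand side of any dependency, so J must belong to every candidate key.
{J}⁺ = {J}, which is not all of the schema, so we must add further attributes.
{G, J}⁺: GJ→DHM adds D, H, M; DM→BGH adds B → {B, D, G, H, J, M}.
{B, J, M}⁺: BM→D adds D; DM→G adds G; DM→BGH adds H → {B, D, G, H, J, M}.
{D, J, M}⁺: DM→G adds G; DM→BGH adds B, H → {B, D, G, H, J, M}.
Any other superkey contains one of these as a subset, so there are no further candidate keys.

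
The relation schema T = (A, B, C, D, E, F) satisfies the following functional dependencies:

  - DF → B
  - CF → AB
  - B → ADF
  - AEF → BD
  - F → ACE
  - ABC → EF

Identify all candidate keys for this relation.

(B), (F)

{B}⁺: B→ADF adds A, D, F; F→ACE adds C, E → {A, B, C, D, E, F}.
{F}⁺: F→ACE adds A, C, E; CF→AB adds B; B→ADF adds D → {A, B, C, D, E, F}.
Any other superkey contains one of these as a subset, so there are no further candidate keys.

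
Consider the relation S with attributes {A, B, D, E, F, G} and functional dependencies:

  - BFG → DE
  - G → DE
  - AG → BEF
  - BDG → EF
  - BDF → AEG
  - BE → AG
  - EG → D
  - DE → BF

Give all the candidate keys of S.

{G}⁺: G→DE adds D, E; DE→BF adds B, F; BDF→AEG adds A → {A, B, D, E, F, G}.
{B, E}⁺: BE→AG adds A, G; EG→D adds D; DE→BF adds F → {A, B, D, E, F, G}. Minimal: {E}⁺ = {E}; {B}⁺ = {B} — none reach the full schema.
{D, E}⁺: DE→BF adds B, F; BDF→AEG adds A, G → {A, B, D, E, F, G}. Minimal: {E}⁺ = {E}; {D}⁺ = {D} — none reach the full schema.
{B, D, F}⁺: BDF→AEG adds A, E, G → {A, B, D, E, F, G}. Minimal: {D, F}⁺ = {D, F}; {B, F}⁺ = {B, F}; {B, D}⁺ = {B, D} — none reach the full schema.

{G}; {B, E}; {D, E}; {B, D, F}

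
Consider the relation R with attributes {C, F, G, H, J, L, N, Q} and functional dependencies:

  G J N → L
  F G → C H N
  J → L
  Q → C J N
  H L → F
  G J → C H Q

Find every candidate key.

Attribute G never appears on the right-hand side of any dependency, so G must belong to every candidate key.
{G}⁺ = {G}, which is not all of the schema, so we must add further attributes.
{G, J}⁺: J→L adds L; GJ→CHQ adds C, H, Q; Q→CJN adds N; HL→F adds F → {C, F, G, H, J, L, N, Q}. Minimal: {J}⁺ = {J, L}; {G}⁺ = {G} — none reach the full schema.
{G, Q}⁺: Q→CJN adds C, J, N; GJ→CHQ adds H; GJN→L adds L; HL→F adds F → {C, F, G, H, J, L, N, Q}. Minimal: {Q}⁺ = {C, J, L, N, Q}; {G}⁺ = {G} — none reach the full schema.

(G, J); (G, Q)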